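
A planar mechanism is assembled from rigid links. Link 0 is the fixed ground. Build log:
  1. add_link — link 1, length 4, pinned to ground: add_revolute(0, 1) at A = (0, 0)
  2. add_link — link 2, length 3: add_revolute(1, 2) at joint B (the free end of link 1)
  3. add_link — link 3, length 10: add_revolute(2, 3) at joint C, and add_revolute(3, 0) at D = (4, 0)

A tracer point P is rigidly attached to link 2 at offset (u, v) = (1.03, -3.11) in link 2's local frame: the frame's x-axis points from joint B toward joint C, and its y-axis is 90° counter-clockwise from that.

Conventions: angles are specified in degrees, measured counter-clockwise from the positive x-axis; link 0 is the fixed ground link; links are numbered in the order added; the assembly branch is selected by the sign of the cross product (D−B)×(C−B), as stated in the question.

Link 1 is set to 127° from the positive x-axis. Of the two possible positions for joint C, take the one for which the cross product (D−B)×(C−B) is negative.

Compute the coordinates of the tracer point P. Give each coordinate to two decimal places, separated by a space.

A=(0,0), D=(4.00,0)
B = A + 4.00·(cos127°, sin127°) = (-2.4073, 3.1945)
|BD| = 7.1595
circle(B,3.00) ∩ circle(D,10.00): a=-2.7755, h=1.1387
  candidates: C₊=(-4.3830,5.4521) cross=8.153; C₋=(-5.3992,3.4139) cross=-8.153
  branch - wants cross < 0 → take C=(-5.3992,3.4139) (cross=-8.153)
ex = (C−B)/|BC| = (-0.9973,0.0731); ey = (-0.0731,-0.9973)
P = B + 1.03·ex + -3.11·ey = (-3.2071,6.3715)

-3.21 6.37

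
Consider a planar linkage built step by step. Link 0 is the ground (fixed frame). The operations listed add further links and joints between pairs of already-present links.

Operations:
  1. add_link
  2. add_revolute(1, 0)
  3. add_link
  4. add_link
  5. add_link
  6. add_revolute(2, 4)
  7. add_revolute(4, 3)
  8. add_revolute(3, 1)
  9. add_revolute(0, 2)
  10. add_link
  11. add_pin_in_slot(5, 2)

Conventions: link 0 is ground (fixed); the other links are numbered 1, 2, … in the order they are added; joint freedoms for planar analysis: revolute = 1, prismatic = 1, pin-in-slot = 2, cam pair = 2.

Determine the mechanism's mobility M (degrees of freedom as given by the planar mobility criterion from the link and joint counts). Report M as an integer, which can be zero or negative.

L=1 J1=0 J2=0
add link → L=2 J1=0 J2=0
R@1,0 dof=1 J1 → L=2 J1=1 J2=0
add link → L=3 J1=1 J2=0
add link → L=4 J1=1 J2=0
add link → L=5 J1=1 J2=0
R@2,4 dof=1 J1 → L=5 J1=2 J2=0
R@4,3 dof=1 J1 → L=5 J1=3 J2=0
R@3,1 dof=1 J1 → L=5 J1=4 J2=0
R@0,2 dof=1 J1 → L=5 J1=5 J2=0
add link → L=6 J1=5 J2=0
PS@5,2 dof=2 J2 → L=6 J1=5 J2=1
M=3(L−1)−2J1−J2=3·5−2·5−1=4

M = 4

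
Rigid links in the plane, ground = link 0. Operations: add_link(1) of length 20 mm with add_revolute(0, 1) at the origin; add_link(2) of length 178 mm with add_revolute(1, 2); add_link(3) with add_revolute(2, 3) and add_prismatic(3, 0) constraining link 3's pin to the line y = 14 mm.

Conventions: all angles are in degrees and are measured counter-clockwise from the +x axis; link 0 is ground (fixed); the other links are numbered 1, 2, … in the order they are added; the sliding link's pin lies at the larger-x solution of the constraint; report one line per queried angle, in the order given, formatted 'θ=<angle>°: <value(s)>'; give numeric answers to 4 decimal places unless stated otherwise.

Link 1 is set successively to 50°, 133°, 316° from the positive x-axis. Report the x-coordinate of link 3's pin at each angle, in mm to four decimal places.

geometry: r = 20 mm, L = 178 mm, e = 14 mm
θ=50°: crank pin P = (r cos θ, r sin θ) = (12.855752, 15.320889)
θ=50°: h = r sin θ − e = 15.320889 − 14 = 1.320889
θ=50°: x = r cos θ + √(L² − h²) = 12.855752 + 177.995099 = 190.850851
θ=133°: crank pin P = (r cos θ, r sin θ) = (-13.639967, 14.627074)
θ=133°: h = r sin θ − e = 14.627074 − 14 = 0.627074
θ=133°: x = r cos θ + √(L² − h²) = -13.639967 + 177.998895 = 164.358928
θ=316°: crank pin P = (r cos θ, r sin θ) = (14.386796, -13.893167)
θ=316°: h = r sin θ − e = -13.893167 − 14 = -27.893167
θ=316°: x = r cos θ + √(L² − h²) = 14.386796 + 175.800942 = 190.187738

θ=50°: 190.8509
θ=133°: 164.3589
θ=316°: 190.1877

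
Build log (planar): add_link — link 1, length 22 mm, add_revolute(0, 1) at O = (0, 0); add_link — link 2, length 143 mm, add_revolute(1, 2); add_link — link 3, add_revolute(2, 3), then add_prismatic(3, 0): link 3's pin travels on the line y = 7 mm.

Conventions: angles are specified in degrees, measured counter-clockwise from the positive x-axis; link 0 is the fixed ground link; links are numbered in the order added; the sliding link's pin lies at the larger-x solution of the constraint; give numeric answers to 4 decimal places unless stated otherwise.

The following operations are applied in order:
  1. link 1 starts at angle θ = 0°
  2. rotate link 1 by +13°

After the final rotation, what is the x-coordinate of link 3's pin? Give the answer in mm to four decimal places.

geometry: r = 22 mm, L = 143 mm, e = 7 mm; θ starts at 0°
rotate link 1 by +13°: θ ← 0° +13° = 13°
crank pin P = (r cos θ, r sin θ) = (21.436141, 4.948923)
h = r sin θ − e = 4.948923 − 7 = -2.051077
x = r cos θ + √(L² − h²) = 21.436141 + 142.985290 = 164.421431

164.4214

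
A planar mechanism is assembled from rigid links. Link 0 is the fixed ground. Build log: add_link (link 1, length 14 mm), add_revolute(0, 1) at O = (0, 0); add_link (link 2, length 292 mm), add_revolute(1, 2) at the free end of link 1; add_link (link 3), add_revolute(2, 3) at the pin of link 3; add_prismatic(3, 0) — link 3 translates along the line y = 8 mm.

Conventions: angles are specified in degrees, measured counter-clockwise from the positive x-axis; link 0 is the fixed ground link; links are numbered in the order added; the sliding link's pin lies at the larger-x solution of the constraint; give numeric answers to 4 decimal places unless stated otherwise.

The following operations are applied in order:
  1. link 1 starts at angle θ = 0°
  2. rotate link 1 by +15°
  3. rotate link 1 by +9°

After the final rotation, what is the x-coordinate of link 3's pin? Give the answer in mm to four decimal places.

geometry: r = 14 mm, L = 292 mm, e = 8 mm; θ starts at 0°
rotate link 1 by +15°: θ ← 0° +15° = 15°
rotate link 1 by +9°: θ ← 15° +9° = 24°
crank pin P = (r cos θ, r sin θ) = (12.789636, 5.694313)
h = r sin θ − e = 5.694313 − 8 = -2.305687
x = r cos θ + √(L² − h²) = 12.789636 + 291.990897 = 304.780533

304.7805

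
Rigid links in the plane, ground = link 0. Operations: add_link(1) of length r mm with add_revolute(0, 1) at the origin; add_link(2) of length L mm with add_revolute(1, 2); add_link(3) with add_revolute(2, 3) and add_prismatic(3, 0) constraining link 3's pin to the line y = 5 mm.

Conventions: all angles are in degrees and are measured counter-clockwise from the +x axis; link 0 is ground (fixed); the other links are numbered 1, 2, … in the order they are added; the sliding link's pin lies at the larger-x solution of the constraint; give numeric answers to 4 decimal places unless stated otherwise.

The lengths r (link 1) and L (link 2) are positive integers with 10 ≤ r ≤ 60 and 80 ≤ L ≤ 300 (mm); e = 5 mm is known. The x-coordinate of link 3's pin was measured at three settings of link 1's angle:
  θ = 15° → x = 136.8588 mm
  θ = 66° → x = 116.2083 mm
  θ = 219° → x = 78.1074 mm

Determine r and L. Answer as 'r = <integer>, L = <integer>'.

constraint per measurement: (x − r cos θ)² + (r sin θ − e)² = L²
subtracting the θ₁ and θ₂ equations cancels the r² and L² terms:
r = (x₁² − x₂²) / (2[(x₁cos θ₁ + e sin θ₁) − (x₂cos θ₂ + e sin θ₂)]) = 32.0000 → r = 32
L² = (x₁ − r cos θ₁)² + (r sin θ₁ − e)² = 11236.0003 → L = 106.0000 → L = 106
check at θ₃=219°: x = 78.1074 (printed 78.1074) ✓

r = 32, L = 106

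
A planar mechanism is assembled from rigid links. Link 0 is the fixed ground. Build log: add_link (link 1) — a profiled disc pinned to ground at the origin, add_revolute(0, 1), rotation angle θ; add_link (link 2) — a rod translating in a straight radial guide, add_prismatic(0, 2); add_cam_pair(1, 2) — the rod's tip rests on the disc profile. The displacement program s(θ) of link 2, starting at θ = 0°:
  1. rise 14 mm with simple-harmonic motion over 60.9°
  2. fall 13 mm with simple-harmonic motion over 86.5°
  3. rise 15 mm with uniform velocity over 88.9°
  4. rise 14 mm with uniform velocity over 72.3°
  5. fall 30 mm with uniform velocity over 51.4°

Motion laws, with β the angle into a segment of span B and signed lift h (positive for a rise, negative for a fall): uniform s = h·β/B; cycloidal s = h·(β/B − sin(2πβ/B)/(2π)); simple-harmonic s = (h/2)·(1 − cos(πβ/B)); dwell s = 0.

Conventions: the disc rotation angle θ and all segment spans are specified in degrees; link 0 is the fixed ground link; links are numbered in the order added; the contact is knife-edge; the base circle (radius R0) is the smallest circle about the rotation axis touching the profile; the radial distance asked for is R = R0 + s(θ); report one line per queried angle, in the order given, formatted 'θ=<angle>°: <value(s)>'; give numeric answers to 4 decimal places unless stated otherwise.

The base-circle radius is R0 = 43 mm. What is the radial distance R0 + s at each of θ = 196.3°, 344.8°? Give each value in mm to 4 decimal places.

seg 1 [0°–60.9°] simple-harmonic, h=14: full span → s += 14 → s = 14.0000
seg 2 [60.9°–147.4°] simple-harmonic, h=-13: full span → s += -13 → s = 1.0000
seg 3 [147.4°–236.3°] uniform, h=15: θ=196.3° here. β=48.9, B=88.9. 15·48.9/88.9 = 8.2508 → s = 9.2508
seg 3 [147.4°–236.3°] uniform, h=15: full span → s += 15 → s = 16.0000
seg 4 [236.3°–308.6°] uniform, h=14: full span → s += 14 → s = 30.0000
seg 5 [308.6°–360°] uniform, h=-30: θ=344.8° here. β=36.2, B=51.4. -30·36.2/51.4 = -21.1284 → s = 8.8716
θ=196.3°: R = R0 + s = 43 + 9.2508 = 52.2508
θ=344.8°: R = R0 + s = 43 + 8.8716 = 51.8716

θ=196.3°: 52.2508
θ=344.8°: 51.8716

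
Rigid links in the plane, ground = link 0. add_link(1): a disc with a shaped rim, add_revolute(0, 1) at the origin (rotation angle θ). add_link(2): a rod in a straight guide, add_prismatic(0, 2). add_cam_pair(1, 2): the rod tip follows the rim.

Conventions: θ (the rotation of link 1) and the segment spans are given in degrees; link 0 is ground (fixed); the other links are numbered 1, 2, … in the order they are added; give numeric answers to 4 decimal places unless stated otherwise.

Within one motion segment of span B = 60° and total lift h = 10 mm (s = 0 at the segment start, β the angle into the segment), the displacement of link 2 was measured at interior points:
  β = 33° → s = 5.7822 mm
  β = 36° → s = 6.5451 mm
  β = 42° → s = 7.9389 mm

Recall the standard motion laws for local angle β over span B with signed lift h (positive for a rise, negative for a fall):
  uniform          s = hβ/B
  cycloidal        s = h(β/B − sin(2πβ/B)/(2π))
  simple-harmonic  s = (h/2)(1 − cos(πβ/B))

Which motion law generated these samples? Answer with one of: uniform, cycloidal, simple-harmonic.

candidates at β/B = r: uniform s = h·r (linear in β); cycloidal s = h·(r − sin(2πr)/(2π)); simple-harmonic s = (h/2)(1 − cos(πr))
β=33°: printed 5.7822 | uniform 5.5000, cycloidal 5.9918, simple-harmonic 5.7822
β=36°: printed 6.5451 | uniform 6.0000, cycloidal 6.9355, simple-harmonic 6.5451
β=42°: printed 7.9389 | uniform 7.0000, cycloidal 8.5137, simple-harmonic 7.9389
only one law matches every sample → simple-harmonic

simple-harmonic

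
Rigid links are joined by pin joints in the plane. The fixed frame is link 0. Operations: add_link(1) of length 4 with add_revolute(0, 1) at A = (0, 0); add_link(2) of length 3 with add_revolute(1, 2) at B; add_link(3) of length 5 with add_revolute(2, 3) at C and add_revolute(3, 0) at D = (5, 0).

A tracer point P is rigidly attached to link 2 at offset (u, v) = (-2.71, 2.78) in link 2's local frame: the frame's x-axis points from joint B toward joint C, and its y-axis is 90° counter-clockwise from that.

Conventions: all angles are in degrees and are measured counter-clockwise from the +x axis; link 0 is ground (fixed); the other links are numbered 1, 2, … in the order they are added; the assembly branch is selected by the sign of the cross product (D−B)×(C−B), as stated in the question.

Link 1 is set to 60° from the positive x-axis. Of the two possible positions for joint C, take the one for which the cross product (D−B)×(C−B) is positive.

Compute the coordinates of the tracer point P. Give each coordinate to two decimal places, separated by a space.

A=(0,0), D=(5.00,0)
B = A + 4.00·(cos60°, sin60°) = (2.0000, 3.4641)
|BD| = 4.5826
circle(B,3.00) ∩ circle(D,5.00): a=0.5455, h=2.9500
  candidates: C₊=(4.5871,4.9829) cross=13.519; C₋=(0.1272,1.1205) cross=-13.519
  branch + wants cross > 0 → take C=(4.5871,4.9829) (cross=13.519)
ex = (C−B)/|BC| = (0.8624,0.5063); ey = (-0.5063,0.8624)
P = B + -2.71·ex + 2.78·ey = (-1.7445,4.4895)

-1.74 4.49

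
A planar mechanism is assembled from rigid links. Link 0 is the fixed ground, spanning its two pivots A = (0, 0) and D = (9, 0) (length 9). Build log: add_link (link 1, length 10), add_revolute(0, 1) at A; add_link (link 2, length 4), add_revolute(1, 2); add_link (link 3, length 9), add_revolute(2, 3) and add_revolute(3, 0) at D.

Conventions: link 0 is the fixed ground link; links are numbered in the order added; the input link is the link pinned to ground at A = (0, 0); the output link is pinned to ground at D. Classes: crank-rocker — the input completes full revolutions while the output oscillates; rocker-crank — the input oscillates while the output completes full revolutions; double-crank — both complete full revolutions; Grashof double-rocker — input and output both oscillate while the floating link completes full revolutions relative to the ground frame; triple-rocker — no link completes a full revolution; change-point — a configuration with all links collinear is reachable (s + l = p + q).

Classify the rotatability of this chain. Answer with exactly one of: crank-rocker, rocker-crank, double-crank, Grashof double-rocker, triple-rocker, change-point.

lengths: ground=9, input=10, coupler=4, output=9
sorted: s=4 (shortest), l=10 (longest), p+q=18
s + l = 14 vs p + q = 18
s + l < p + q (Grashof) with shortest = coupler link → Grashof double-rocker

Grashof double-rocker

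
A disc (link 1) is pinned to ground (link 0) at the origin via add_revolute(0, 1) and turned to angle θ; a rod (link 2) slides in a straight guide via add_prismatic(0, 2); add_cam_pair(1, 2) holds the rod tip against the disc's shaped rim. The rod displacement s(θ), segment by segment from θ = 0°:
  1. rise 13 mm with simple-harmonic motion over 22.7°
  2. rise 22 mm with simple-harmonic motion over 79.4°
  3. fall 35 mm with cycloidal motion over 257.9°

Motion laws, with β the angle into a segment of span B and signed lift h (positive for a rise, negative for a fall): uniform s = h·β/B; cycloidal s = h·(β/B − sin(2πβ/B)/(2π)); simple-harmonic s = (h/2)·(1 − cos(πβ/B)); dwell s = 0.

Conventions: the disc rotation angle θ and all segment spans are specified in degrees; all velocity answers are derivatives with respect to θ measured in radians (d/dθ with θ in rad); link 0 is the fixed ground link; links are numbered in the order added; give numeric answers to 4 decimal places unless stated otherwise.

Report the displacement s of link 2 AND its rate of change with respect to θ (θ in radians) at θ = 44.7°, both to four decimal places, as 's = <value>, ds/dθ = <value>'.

segment 1 (0° to 22.7°, simple-harmonic, h = 13) is passed completely: s = 0.0000 + (13) = 13.0000
θ = 44.7° falls in segment 2 (22.7° to 102.1°, simple-harmonic, h = 22): β = 44.7 − 22.7 = 22°, B = 79.4°; Δs = 22/2·(1 − cos(π·0.2771)) = 3.9108; s = 13.0000 + 3.9108 = 16.9108
velocity in seg [22.7°–102.1°] (simple-harmonic), θ in radians: β = 22° = 0.3840 rad, B = 79.4° = 1.3858 rad; ds/dθ = (πh/(2B)) sin(πβ/B) = (π·22/(2·1.3858)) sin(π·0.2771) = 19.067591 mm/rad

s = 16.9108, ds/dθ = 19.0676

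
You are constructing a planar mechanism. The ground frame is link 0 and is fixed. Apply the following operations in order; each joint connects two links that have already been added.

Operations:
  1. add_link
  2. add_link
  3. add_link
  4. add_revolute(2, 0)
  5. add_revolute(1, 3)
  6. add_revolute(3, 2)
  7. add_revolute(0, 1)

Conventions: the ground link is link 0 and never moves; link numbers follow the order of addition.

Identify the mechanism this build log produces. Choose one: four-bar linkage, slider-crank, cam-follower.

links: 4 (incl. ground); joints: 4 revolute, 0 prismatic, 0 higher (cam) pair, forming one closed loop
4 links in a single 4R loop → four-bar linkage

four-bar linkage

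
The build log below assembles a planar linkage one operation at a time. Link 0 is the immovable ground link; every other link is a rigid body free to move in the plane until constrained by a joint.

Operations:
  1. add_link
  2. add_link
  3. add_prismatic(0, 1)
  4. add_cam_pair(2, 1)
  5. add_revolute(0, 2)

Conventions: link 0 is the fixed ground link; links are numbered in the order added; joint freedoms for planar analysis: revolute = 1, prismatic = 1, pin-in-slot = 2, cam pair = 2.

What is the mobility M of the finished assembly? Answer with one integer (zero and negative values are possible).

link 0 = ground. State L|J1|J2 = 1|0|0
+link1  2|0|0
+link2  3|0|0
P(0,1) f=1→J1  3|1|0
C(2,1) f=2→J2  3|1|1
R(0,2) f=1→J1  3|2|1
M = 3(3−1)−2·2−1 = 6−4−1 = 1

M = 1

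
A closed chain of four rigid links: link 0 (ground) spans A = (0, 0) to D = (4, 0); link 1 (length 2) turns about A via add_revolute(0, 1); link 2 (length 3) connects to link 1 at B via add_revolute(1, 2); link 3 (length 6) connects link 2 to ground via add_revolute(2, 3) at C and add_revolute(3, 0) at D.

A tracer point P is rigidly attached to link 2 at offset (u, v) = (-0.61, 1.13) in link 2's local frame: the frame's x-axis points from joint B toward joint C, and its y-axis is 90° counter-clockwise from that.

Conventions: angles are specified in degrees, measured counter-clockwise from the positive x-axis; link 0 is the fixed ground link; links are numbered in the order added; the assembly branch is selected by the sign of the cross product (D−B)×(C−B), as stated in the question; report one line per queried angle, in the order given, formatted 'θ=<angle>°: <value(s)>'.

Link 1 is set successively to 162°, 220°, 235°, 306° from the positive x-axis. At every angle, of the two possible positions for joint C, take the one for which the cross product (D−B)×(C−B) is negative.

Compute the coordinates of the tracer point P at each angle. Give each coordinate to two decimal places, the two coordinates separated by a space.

A=(0,0), D=(4.00,0)
θ=162°: B = A + 2.00·(cos162°, sin162°) = (-1.9021, 0.6180)
θ=162°: |BD| = 5.9344
θ=162°: circle(B,3.00) ∩ circle(D,6.00): a=0.6923, h=2.9190
θ=162°:   candidates: C₊=(-0.9096,3.4491) cross=17.323; C₋=(-1.5176,-2.3572) cross=-17.323
θ=162°:   branch - wants cross < 0 → take C=(-1.5176,-2.3572) (cross=-17.323)
θ=162°: ex = (C−B)/|BC| = (0.1282,-0.9918); ey = (0.9918,0.1282)
θ=162°: P = B + -0.61·ex + 1.13·ey = (-0.8596,1.3678)
θ=220°: B = A + 2.00·(cos220°, sin220°) = (-1.5321, -1.2856)
θ=220°: |BD| = 5.6795
θ=220°: circle(B,3.00) ∩ circle(D,6.00): a=0.4628, h=2.9641
θ=220°:   candidates: C₊=(-1.7523,1.7063) cross=16.835; C₋=(-0.4104,-4.0680) cross=-16.835
θ=220°:   branch - wants cross < 0 → take C=(-0.4104,-4.0680) (cross=-16.835)
θ=220°: ex = (C−B)/|BC| = (0.3739,-0.9275); ey = (0.9275,0.3739)
θ=220°: P = B + -0.61·ex + 1.13·ey = (-0.7121,-0.2973)
θ=235°: B = A + 2.00·(cos235°, sin235°) = (-1.1472, -1.6383)
θ=235°: |BD| = 5.4016
θ=235°: circle(B,3.00) ∩ circle(D,6.00): a=0.2015, h=2.9932
θ=235°:   candidates: C₊=(-1.8630,1.2750) cross=16.168; C₋=(-0.0473,-4.4294) cross=-16.168
θ=235°:   branch - wants cross < 0 → take C=(-0.0473,-4.4294) (cross=-16.168)
θ=235°: ex = (C−B)/|BC| = (0.3666,-0.9304); ey = (0.9304,0.3666)
θ=235°: P = B + -0.61·ex + 1.13·ey = (-0.3195,-0.6565)
θ=306°: B = A + 2.00·(cos306°, sin306°) = (1.1756, -1.6180)
θ=306°: |BD| = 3.2551
θ=306°: circle(B,3.00) ∩ circle(D,6.00): a=-2.5199, h=1.6280
θ=306°:   candidates: C₊=(-1.8202,-1.4580) cross=5.299; C₋=(-0.2017,-4.2832) cross=-5.299
θ=306°:   branch - wants cross < 0 → take C=(-0.2017,-4.2832) (cross=-5.299)
θ=306°: ex = (C−B)/|BC| = (-0.4591,-0.8884); ey = (0.8884,-0.4591)
θ=306°: P = B + -0.61·ex + 1.13·ey = (2.4595,-1.5949)

θ=162°: -0.86 1.37
θ=220°: -0.71 -0.30
θ=235°: -0.32 -0.66
θ=306°: 2.46 -1.59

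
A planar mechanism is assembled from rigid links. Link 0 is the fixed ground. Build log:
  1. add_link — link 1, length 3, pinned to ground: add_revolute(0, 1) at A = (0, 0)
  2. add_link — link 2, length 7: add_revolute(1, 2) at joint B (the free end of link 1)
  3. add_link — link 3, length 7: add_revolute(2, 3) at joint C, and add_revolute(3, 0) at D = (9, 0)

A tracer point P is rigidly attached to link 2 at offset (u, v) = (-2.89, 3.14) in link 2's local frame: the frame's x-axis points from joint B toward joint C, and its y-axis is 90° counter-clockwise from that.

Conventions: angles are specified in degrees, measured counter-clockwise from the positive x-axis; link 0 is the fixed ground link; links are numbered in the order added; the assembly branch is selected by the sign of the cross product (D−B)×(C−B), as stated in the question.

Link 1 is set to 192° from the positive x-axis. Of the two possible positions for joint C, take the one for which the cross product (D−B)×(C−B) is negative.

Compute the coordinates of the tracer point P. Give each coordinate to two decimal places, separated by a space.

A=(0,0), D=(9.00,0)
B = A + 3.00·(cos192°, sin192°) = (-2.9344, -0.6237)
|BD| = 11.9507
circle(B,7.00) ∩ circle(D,7.00): a=5.9754, h=3.6462
  candidates: C₊=(2.8425,3.3294) cross=43.575; C₋=(3.2231,-3.9531) cross=-43.575
  branch - wants cross < 0 → take C=(3.2231,-3.9531) (cross=-43.575)
ex = (C−B)/|BC| = (0.8796,-0.4756); ey = (0.4756,0.8796)
P = B + -2.89·ex + 3.14·ey = (-3.9832,3.5129)

-3.98 3.51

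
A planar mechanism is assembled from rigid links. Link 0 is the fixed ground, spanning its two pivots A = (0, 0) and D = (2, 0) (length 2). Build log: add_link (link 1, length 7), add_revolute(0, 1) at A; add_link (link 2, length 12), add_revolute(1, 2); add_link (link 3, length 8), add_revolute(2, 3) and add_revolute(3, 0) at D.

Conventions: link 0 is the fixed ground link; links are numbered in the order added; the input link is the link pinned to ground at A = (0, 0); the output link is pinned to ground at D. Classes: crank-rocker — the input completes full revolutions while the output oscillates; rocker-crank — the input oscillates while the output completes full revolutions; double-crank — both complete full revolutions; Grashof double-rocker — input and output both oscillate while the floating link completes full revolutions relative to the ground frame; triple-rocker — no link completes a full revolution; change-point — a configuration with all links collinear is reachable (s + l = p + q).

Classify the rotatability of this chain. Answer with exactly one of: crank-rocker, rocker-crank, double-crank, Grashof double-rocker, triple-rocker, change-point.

lengths: ground=2, input=7, coupler=12, output=8
sorted: s=2 (shortest), l=12 (longest), p+q=15
s + l = 14 vs p + q = 15
s + l < p + q (Grashof) with shortest = ground link → double-crank

double-crank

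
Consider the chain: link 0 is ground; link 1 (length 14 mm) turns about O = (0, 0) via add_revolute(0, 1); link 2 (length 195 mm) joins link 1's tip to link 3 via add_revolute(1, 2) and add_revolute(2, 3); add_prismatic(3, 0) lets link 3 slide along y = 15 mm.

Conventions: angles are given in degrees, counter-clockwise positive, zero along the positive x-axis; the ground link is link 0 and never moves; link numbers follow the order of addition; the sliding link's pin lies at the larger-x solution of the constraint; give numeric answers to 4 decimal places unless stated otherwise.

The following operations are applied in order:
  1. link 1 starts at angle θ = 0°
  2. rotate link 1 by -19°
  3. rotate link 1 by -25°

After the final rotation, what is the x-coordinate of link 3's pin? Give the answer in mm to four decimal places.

geometry: r = 14 mm, L = 195 mm, e = 15 mm; θ starts at 0°
rotate link 1 by -19°: θ ← 0° -19° = -19°
rotate link 1 by -25°: θ ← -19° -25° = -44°
crank pin P = (r cos θ, r sin θ) = (10.070757, -9.725217)
h = r sin θ − e = -9.725217 − 15 = -24.725217
x = r cos θ + √(L² − h²) = 10.070757 + 193.426119 = 203.496877

203.4969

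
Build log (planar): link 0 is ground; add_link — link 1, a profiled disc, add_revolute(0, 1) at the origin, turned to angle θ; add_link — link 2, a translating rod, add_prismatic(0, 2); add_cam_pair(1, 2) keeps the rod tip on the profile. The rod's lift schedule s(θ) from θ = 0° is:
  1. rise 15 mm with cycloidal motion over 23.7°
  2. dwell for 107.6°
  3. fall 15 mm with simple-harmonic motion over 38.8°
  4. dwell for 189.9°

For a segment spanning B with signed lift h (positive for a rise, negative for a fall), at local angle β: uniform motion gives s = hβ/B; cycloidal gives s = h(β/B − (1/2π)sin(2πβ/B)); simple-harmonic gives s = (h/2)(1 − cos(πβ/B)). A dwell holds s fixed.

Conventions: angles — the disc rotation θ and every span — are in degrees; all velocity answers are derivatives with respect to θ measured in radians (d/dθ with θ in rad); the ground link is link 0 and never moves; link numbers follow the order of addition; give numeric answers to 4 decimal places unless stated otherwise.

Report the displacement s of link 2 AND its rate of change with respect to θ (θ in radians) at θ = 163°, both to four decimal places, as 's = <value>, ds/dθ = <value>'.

seg 1 [0°–23.7°] cycloidal, h=15: full span → s += 15 → s = 15.0000
seg 2 [23.7°–131.3°] dwell: s stays 15.0000
seg 3 [131.3°–170.1°] simple-harmonic, h=-15: θ=163° here. β=31.7, B=38.8. -15/2·(1 − cos(π·0.8170)) = -13.7944 → s = 1.2056
velocity in seg [131.3°–170.1°] (simple-harmonic), θ in radians: β = 31.7° = 0.5533 rad, B = 38.8° = 0.6772 rad; ds/dθ = (πh/(2B)) sin(πβ/B) = (π·(-15)/(2·0.6772)) sin(π·0.8170) = -18.918556 mm/rad

s = 1.2056, ds/dθ = -18.9186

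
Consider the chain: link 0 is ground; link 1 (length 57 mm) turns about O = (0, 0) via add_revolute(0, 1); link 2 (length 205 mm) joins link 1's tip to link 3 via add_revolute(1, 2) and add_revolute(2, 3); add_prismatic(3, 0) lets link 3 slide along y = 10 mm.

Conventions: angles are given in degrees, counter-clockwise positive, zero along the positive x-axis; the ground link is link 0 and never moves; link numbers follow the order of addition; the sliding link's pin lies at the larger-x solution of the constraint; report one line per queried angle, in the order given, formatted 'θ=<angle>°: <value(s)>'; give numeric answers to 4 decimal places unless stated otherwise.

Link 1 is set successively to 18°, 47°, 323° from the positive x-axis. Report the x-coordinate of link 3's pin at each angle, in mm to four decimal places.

geometry: r = 57 mm, L = 205 mm, e = 10 mm
θ=18°: crank pin P = (r cos θ, r sin θ) = (54.210221, 17.613969)
θ=18°: h = r sin θ − e = 17.613969 − 10 = 7.613969
θ=18°: x = r cos θ + √(L² − h²) = 54.210221 + 204.858555 = 259.068776
θ=47°: crank pin P = (r cos θ, r sin θ) = (38.873907, 41.687161)
θ=47°: h = r sin θ − e = 41.687161 − 10 = 31.687161
θ=47°: x = r cos θ + √(L² − h²) = 38.873907 + 202.536228 = 241.410135
θ=323°: crank pin P = (r cos θ, r sin θ) = (45.522224, -34.303456)
θ=323°: h = r sin θ − e = -34.303456 − 10 = -44.303456
θ=323°: x = r cos θ + √(L² − h²) = 45.522224 + 200.155449 = 245.677673

θ=18°: 259.0688
θ=47°: 241.4101
θ=323°: 245.6777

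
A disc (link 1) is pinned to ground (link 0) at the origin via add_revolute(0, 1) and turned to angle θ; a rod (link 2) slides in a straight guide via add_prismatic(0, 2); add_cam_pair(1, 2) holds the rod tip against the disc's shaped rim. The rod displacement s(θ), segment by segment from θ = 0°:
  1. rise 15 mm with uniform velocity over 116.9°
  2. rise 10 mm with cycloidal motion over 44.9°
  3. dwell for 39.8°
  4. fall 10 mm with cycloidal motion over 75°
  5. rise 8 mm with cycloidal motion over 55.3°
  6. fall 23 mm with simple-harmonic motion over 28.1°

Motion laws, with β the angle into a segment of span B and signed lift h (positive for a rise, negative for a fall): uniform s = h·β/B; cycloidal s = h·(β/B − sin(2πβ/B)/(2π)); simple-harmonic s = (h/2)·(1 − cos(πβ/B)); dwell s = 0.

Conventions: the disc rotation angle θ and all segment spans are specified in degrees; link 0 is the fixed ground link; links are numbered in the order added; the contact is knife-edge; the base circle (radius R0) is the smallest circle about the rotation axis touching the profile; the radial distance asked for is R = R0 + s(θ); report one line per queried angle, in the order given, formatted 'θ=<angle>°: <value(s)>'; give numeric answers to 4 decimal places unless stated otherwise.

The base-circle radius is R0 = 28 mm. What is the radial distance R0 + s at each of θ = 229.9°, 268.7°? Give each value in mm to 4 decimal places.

segment 1 (0° to 116.9°, uniform, h = 15) is passed completely: s = 0.0000 + (15) = 15.0000
segment 2 (116.9° to 161.8°, cycloidal, h = 10) is passed completely: s = 15.0000 + (10) = 25.0000
segment 3 (161.8° to 201.6°, dwell): s unchanged at 25.0000
θ = 229.9° falls in segment 4 (201.6° to 276.6°, cycloidal, h = -10): β = 229.9 − 201.6 = 28.3°, B = 75°; Δs = -10·(0.3773 − sin(2π·0.3773)/(2π)) = -2.6646; s = 25.0000 − 2.6646 = 22.3354
θ = 268.7° falls in segment 4 (201.6° to 276.6°, cycloidal, h = -10): β = 268.7 − 201.6 = 67.1°, B = 75°; Δs = -10·(0.8947 − sin(2π·0.8947)/(2π)) = -9.9248; s = 25.0000 − 9.9248 = 15.0752
θ=229.9°: R = R0 + s = 28 + 22.3354 = 50.3354
θ=268.7°: R = R0 + s = 28 + 15.0752 = 43.0752

θ=229.9°: 50.3354
θ=268.7°: 43.0752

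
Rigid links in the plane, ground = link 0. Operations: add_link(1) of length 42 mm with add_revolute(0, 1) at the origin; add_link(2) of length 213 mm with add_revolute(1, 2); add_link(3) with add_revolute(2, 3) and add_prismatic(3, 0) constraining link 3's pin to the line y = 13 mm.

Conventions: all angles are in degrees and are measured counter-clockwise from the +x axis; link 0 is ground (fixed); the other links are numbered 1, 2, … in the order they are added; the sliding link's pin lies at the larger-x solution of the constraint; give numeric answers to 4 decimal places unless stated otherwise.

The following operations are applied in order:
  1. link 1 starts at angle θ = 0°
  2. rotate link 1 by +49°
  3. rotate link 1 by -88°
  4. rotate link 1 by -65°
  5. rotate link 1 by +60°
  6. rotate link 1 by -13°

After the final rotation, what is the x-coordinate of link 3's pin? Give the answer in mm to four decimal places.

geometry: r = 42 mm, L = 213 mm, e = 13 mm; θ starts at 0°
rotate link 1 by +49°: θ ← 0° +49° = 49°
rotate link 1 by -88°: θ ← 49° -88° = -39°
rotate link 1 by -65°: θ ← -39° -65° = -104°
rotate link 1 by +60°: θ ← -104° +60° = -44°
rotate link 1 by -13°: θ ← -44° -13° = -57°
crank pin P = (r cos θ, r sin θ) = (22.874839, -35.224164)
h = r sin θ − e = -35.224164 − 13 = -48.224164
x = r cos θ + √(L² − h²) = 22.874839 + 207.469106 = 230.343946

230.3439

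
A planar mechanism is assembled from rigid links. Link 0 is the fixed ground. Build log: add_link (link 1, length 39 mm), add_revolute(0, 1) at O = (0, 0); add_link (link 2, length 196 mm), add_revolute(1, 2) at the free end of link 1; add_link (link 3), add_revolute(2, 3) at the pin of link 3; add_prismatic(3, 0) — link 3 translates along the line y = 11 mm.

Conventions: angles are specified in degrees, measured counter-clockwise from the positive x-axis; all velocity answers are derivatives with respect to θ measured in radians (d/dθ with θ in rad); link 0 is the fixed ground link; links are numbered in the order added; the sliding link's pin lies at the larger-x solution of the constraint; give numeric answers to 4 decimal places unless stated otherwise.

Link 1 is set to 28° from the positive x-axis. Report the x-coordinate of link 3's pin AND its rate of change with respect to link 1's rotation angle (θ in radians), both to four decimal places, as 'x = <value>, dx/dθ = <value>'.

geometry: r = 39 mm, L = 196 mm, e = 11 mm
crank pin P = (r cos θ, r sin θ) = (34.434956, 18.309391)
h = r sin θ − e = 18.309391 − 11 = 7.309391
x = r cos θ + √(L² − h²) = 34.434956 + 195.863659 = 230.298615
dx/dθ = −r sin θ − h·r cos θ/√(L² − h²) (θ in radians; h = 7.309391) = -19.594461

x = 230.2986, dx/dθ = -19.5945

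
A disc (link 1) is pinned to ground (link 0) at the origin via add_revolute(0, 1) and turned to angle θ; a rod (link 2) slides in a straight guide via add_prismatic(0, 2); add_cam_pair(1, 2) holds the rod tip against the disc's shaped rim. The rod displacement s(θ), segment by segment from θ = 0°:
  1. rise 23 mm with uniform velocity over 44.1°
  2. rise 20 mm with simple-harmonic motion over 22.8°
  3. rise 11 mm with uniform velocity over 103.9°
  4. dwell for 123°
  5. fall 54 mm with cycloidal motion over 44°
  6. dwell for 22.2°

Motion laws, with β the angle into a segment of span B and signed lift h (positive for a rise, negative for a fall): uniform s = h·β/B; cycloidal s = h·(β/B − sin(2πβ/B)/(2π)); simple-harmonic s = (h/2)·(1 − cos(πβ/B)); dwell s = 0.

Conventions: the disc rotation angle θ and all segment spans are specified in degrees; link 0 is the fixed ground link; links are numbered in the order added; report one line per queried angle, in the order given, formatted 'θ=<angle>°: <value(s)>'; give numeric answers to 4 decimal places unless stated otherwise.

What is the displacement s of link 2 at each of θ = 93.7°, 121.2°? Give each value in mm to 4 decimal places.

segment 1 (0° to 44.1°, uniform, h = 23) is passed completely: s = 0.0000 + (23) = 23.0000
segment 2 (44.1° to 66.9°, simple-harmonic, h = 20) is passed completely: s = 23.0000 + (20) = 43.0000
θ = 93.7° falls in segment 3 (66.9° to 170.8°, uniform, h = 11): β = 93.7 − 66.9 = 26.8°, B = 103.9°; Δs = 11·26.8/103.9 = 2.8373; s = 43.0000 + 2.8373 = 45.8373
θ = 121.2° falls in segment 3 (66.9° to 170.8°, uniform, h = 11): β = 121.2 − 66.9 = 54.3°, B = 103.9°; Δs = 11·54.3/103.9 = 5.7488; s = 43.0000 + 5.7488 = 48.7488

θ=93.7°: 45.8373
θ=121.2°: 48.7488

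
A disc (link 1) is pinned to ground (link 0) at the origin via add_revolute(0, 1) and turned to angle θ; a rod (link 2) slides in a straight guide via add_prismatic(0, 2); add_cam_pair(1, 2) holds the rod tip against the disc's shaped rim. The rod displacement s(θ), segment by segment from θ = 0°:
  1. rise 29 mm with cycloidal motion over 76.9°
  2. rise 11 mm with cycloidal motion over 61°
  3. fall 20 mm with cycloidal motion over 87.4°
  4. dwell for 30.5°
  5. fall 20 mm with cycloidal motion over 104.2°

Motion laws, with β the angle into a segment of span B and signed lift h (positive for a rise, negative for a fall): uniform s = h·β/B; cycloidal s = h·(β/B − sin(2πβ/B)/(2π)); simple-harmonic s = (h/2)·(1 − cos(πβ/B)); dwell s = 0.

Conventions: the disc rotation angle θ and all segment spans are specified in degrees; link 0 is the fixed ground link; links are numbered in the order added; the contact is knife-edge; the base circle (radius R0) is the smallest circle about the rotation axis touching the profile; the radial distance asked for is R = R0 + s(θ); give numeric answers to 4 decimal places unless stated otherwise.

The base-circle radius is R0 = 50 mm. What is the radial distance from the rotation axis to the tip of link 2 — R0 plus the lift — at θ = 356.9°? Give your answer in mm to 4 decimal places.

segment 1 (0° to 76.9°, cycloidal, h = 29) is passed completely: s = 0.0000 + (29) = 29.0000
segment 2 (76.9° to 137.9°, cycloidal, h = 11) is passed completely: s = 29.0000 + (11) = 40.0000
segment 3 (137.9° to 225.3°, cycloidal, h = -20) is passed completely: s = 40.0000 + (-20) = 20.0000
segment 4 (225.3° to 255.8°, dwell): s unchanged at 20.0000
θ = 356.9° falls in segment 5 (255.8° to 360°, cycloidal, h = -20): β = 356.9 − 255.8 = 101.1°, B = 104.2°; Δs = -20·(0.9702 − sin(2π·0.9702)/(2π)) = -19.9965; s = 20.0000 − 19.9965 = 0.0035
R = R0 + s = 50 + 0.0035 = 50.0035

50.0035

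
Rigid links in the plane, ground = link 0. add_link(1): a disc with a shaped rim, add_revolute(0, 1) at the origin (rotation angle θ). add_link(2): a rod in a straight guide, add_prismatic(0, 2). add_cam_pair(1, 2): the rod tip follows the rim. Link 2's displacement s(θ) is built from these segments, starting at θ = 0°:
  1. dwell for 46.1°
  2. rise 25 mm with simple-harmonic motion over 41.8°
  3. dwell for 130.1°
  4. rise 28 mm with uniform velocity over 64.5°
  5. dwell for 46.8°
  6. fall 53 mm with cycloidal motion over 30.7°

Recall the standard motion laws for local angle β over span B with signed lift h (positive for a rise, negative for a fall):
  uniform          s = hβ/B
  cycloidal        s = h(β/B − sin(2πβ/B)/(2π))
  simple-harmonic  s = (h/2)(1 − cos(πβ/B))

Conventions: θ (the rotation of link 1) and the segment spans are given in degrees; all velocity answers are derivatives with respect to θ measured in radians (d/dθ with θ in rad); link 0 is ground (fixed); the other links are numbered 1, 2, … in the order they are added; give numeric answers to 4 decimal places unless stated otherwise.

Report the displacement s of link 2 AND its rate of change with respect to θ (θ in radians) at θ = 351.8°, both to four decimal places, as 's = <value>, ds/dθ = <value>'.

segment 1 (0° to 46.1°, dwell): s unchanged at 0.0000
segment 2 (46.1° to 87.9°, simple-harmonic, h = 25) is passed completely: s = 0.0000 + (25) = 25.0000
segment 3 (87.9° to 218°, dwell): s unchanged at 25.0000
segment 4 (218° to 282.5°, uniform, h = 28) is passed completely: s = 25.0000 + (28) = 53.0000
segment 5 (282.5° to 329.3°, dwell): s unchanged at 53.0000
θ = 351.8° falls in segment 6 (329.3° to 360°, cycloidal, h = -53): β = 351.8 − 329.3 = 22.5°, B = 30.7°; Δs = -53·(0.7329 − sin(2π·0.7329)/(2π)) = -47.2302; s = 53.0000 − 47.2302 = 5.7698
velocity in seg [329.3°–360°] (cycloidal), θ in radians: β = 22.5° = 0.3927 rad, B = 30.7° = 0.5358 rad; ds/dθ = (h/B)(1 − cos(2πβ/B)) = ((-53)/0.5358)(1 − cos(2π·0.7329)) = -109.522328 mm/rad

s = 5.7698, ds/dθ = -109.5223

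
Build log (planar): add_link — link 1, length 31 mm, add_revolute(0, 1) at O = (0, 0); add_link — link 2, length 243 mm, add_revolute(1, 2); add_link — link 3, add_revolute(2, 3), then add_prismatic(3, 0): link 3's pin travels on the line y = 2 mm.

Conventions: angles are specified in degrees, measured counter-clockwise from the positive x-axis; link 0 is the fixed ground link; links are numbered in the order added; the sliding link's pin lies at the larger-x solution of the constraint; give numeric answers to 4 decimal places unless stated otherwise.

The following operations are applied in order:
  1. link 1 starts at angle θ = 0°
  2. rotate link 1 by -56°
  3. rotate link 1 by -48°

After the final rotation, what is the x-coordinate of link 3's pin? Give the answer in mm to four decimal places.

geometry: r = 31 mm, L = 243 mm, e = 2 mm; θ starts at 0°
rotate link 1 by -56°: θ ← 0° -56° = -56°
rotate link 1 by -48°: θ ← -56° -48° = -104°
crank pin P = (r cos θ, r sin θ) = (-7.499579, -30.079168)
h = r sin θ − e = -30.079168 − 2 = -32.079168
x = r cos θ + √(L² − h²) = -7.499579 + 240.873259 = 233.373680

233.3737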